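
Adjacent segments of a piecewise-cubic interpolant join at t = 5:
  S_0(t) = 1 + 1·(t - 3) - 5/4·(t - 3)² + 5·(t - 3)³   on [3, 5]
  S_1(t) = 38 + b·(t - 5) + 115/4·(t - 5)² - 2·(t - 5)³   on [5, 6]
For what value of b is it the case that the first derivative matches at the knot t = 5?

S_0'(t) = 1 - 5/2·(t - 3) + 15·(t - 3)², so S_0'(5) = 56. On the right, S_1'(5) = b, so b = 56.

56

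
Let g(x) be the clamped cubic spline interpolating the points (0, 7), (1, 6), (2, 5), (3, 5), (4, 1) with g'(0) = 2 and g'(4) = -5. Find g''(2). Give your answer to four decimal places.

2.7500

Write σ_i for g''(x_i). With h_i = 1, 1, 1, 1 and divided differences Δ_i = -1, -1, 0, -4, the continuity of g' gives the tridiagonal system
  1·σ_0 + 4·σ_1 + 1·σ_2 = 6(Δ_1 - Δ_0) = 0
  1·σ_1 + 4·σ_2 + 1·σ_3 = 6(Δ_2 - Δ_1) = 6
  1·σ_2 + 4·σ_3 + 1·σ_4 = 6(Δ_3 - Δ_2) = -24
Clamped end conditions give two more equations: 2h_0·σ_0 + h_0·σ_1 = 6(Δ_0 - g'(0)) = -18 and h_3·σ_3 + 2h_3·σ_4 = 6(g'(4) - Δ_3) = -6.
Forward elimination and back-substitution give σ_0 = -277/28, σ_1 = 25/14, σ_2 = 11/4, σ_3 = -95/14, σ_4 = 11/28.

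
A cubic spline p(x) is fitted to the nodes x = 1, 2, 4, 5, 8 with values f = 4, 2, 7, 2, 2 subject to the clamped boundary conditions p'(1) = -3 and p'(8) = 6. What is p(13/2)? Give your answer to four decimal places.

Write M_i for p''(x_i). With h_i = 1, 2, 1, 3 and divided differences Δ_i = -2, 5/2, -5, 0, the continuity of p' gives the tridiagonal system
  1·M_0 + 6·M_1 + 2·M_2 = 6(Δ_1 - Δ_0) = 27
  2·M_1 + 6·M_2 + 1·M_3 = 6(Δ_2 - Δ_1) = -45
  1·M_2 + 8·M_3 + 3·M_4 = 6(Δ_3 - Δ_2) = 30
Clamped end conditions give two more equations: 2h_0·M_0 + h_0·M_1 = 6(Δ_0 - p'(1)) = 6 and h_3·M_3 + 2h_3·M_4 = 6(p'(8) - Δ_3) = 36.
Solving: M_0 = -141/122, M_1 = 507/61, M_2 = -2649/244, M_3 = 429/122, M_4 = 1035/244.
On [5, 8], p(x) = 2 - 2751/488·(x - 5) + 429/244·(x - 5)² + 59/1464·(x - 5)³.
With (x - 5) = 3/2: p(13/2) = -9229/3904.

-2.3640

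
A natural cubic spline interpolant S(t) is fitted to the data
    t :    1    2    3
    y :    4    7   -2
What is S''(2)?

-18

Write σ_i for S''(x_i). With h_i = 1, 1 and divided differences Δ_i = 3, -9, the continuity of S' gives the tridiagonal system
  1·σ_0 + 4·σ_1 + 1·σ_2 = 6(Δ_1 - Δ_0) = -72
Natural end conditions: σ_0 = σ_2 = 0.
Solving the tridiagonal system: σ_0 = 0, σ_1 = -18, σ_2 = 0.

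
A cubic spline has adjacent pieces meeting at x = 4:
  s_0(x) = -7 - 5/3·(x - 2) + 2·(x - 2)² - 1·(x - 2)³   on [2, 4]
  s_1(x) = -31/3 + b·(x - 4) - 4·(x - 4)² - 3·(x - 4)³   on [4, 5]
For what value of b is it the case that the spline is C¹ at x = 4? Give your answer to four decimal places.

s_0'(x) = -5/3 + 4·(x - 2) - 3·(x - 2)², so s_0'(4) = -17/3. On the right, s_1'(4) = b, so b = -17/3.

-5.6667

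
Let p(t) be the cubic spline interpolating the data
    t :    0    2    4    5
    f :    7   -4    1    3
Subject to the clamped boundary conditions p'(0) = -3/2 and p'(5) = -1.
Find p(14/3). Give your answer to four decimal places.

Let m_i = p''(x_i). Step sizes h_i = 2, 2, 1; slopes of the chords Δ_i = (y_(i+1) - y_i)/h_i = -11/2, 5/2, 2.
  2·m_0 + 8·m_1 + 2·m_2 = 6(Δ_1 - Δ_0) = 48
  2·m_1 + 6·m_2 + 1·m_3 = 6(Δ_2 - Δ_1) = -3
Clamped end conditions give two more equations: 2h_0·m_0 + h_0·m_1 = 6(Δ_0 - p'(0)) = -24 and h_2·m_2 + 2h_2·m_3 = 6(p'(5) - Δ_2) = -18.
Solving the tridiagonal system: m_0 = -244/23, m_1 = 212/23, m_2 = -52/23, m_3 = -181/23.
On [4, 5], p(t) = 1 + 187/46·(t - 4) - 26/23·(t - 4)² - 43/46·(t - 4)³.
With (t - 4) = 2/3: p(14/3) = 1820/621.

2.9308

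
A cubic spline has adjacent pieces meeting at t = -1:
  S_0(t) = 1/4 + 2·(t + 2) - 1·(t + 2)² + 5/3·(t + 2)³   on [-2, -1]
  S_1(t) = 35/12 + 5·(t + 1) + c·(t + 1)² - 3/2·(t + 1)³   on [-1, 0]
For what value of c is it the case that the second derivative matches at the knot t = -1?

S_0''(t) = -2 + 10·(t + 2), so S_0''(-1) = 8. On the right, S_1''(-1) = 2c, so c = 4.

4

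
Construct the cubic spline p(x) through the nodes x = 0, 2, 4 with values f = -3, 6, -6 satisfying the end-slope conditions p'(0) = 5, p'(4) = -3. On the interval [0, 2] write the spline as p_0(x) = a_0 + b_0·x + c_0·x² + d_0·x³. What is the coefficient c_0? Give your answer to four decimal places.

Let σ_i = p''(x_i). Step sizes h_i = 2, 2; slopes of the chords Δ_i = (y_(i+1) - y_i)/h_i = 9/2, -6.
  2·σ_0 + 8·σ_1 + 2·σ_2 = 6(Δ_1 - Δ_0) = -63
Clamped end conditions give two more equations: 2h_0·σ_0 + h_0·σ_1 = 6(Δ_0 - p'(0)) = -3 and h_1·σ_1 + 2h_1·σ_2 = 6(p'(4) - Δ_1) = 18.
Solving: σ_0 = 41/8, σ_1 = -47/4, σ_2 = 83/8.
On [0, 2], with p_0(x) = a_0 + b_0·x + c_0·x² + d_0·x³: c_0 = σ_0/2 = 41/16, d_0 = (σ_1 - σ_0)/(6h_0) = -45/32, b_0 = Δ_0 - h_0(2σ_0 + σ_1)/6 = 5.

2.5625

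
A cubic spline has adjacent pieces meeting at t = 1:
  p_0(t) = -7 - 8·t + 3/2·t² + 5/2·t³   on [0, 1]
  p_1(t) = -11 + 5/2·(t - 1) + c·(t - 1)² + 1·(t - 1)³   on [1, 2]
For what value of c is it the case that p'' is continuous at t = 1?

9

p_0''(t) = 3 + 15·t, so p_0''(1) = 18. On the right, p_1''(1) = 2c, so c = 9.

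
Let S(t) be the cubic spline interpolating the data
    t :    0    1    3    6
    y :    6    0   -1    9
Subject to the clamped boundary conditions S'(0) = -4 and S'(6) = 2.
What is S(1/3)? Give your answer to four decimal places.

Put σ_i = S'' at the i-th knot. Here h = (1, 2, 3) and Δ = (-6, -1/2, 10/3), so the interior equations h_(i-1)·σ_(i-1) + 2(h_(i-1)+h_i)·σ_i + h_i·σ_(i+1) = 6(Δ_i − Δ_(i-1)) read
  1·σ_0 + 6·σ_1 + 2·σ_2 = 6(Δ_1 - Δ_0) = 33
  2·σ_1 + 10·σ_2 + 3·σ_3 = 6(Δ_2 - Δ_1) = 23
Clamped end conditions give two more equations: 2h_0·σ_0 + h_0·σ_1 = 6(Δ_0 - S'(0)) = -12 and h_2·σ_2 + 2h_2·σ_3 = 6(S'(6) - Δ_2) = -8.
Solving: σ_0 = -527/57, σ_1 = 370/57, σ_2 = 94/57, σ_3 = -41/19.
On [0, 1], S(t) = 6 - 4·t - 527/114·t² + 299/114·t³.
With t = 1/3: S(1/3) = 6541/1539.

4.2502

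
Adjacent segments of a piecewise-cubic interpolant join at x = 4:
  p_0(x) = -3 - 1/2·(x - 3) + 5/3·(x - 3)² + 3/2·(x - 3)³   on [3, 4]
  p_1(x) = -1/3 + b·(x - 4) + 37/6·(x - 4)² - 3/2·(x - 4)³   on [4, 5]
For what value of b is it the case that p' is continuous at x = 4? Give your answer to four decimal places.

7.3333

p_0'(x) = -1/2 + 10/3·(x - 3) + 9/2·(x - 3)², so p_0'(4) = 22/3. On the right, p_1'(4) = b, so b = 22/3.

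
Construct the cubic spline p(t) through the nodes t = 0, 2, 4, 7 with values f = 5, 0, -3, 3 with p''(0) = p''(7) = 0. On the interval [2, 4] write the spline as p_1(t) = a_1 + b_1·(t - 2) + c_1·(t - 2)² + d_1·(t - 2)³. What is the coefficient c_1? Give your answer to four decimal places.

With M_i denoting the second derivative at x_i, h_i = 2, 2, 3, and Δ_i = (y_(i+1) − y_i)/h_i = -5/2, -3/2, 2:
  2·M_0 + 8·M_1 + 2·M_2 = 6(Δ_1 - Δ_0) = 6
  2·M_1 + 10·M_2 + 3·M_3 = 6(Δ_2 - Δ_1) = 21
Natural end conditions: M_0 = M_3 = 0.
Hence M_0 = 0, M_1 = 9/38, M_2 = 39/19, M_3 = 0.
On [2, 4], with p_1(t) = a_1 + b_1·(t - 2) + c_1·(t - 2)² + d_1·(t - 2)³: c_1 = M_1/2 = 9/76, d_1 = (M_2 - M_1)/(6h_1) = 23/152, b_1 = Δ_1 - h_1(2M_1 + M_2)/6 = -89/38.

0.1184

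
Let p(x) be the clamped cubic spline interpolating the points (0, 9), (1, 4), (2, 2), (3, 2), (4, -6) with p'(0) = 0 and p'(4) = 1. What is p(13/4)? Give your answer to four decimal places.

With M_i denoting the second derivative at x_i, h_i = 1, 1, 1, 1, and Δ_i = (y_(i+1) − y_i)/h_i = -5, -2, 0, -8:
  1·M_0 + 4·M_1 + 1·M_2 = 6(Δ_1 - Δ_0) = 18
  1·M_1 + 4·M_2 + 1·M_3 = 6(Δ_2 - Δ_1) = 12
  1·M_2 + 4·M_3 + 1·M_4 = 6(Δ_3 - Δ_2) = -48
Clamped end conditions give two more equations: 2h_0·M_0 + h_0·M_1 = 6(Δ_0 - p'(0)) = -30 and h_3·M_3 + 2h_3·M_4 = 6(p'(4) - Δ_3) = 54.
Solving the tridiagonal system: M_0 = -131/7, M_1 = 52/7, M_2 = 7, M_3 = -164/7, M_4 = 271/7.
On [3, 4], p(x) = 2 - 93/14·(x - 3) - 82/7·(x - 3)² + 145/14·(x - 3)³.
With (x - 3) = 1/4: p(13/4) = -207/896.

-0.2310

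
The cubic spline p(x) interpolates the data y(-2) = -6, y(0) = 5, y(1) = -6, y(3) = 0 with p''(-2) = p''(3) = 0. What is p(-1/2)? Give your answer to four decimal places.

Write σ_i for p''(x_i). With h_i = 2, 1, 2 and divided differences Δ_i = 11/2, -11, 3, the continuity of p' gives the tridiagonal system
  2·σ_0 + 6·σ_1 + 1·σ_2 = 6(Δ_1 - Δ_0) = -99
  1·σ_1 + 6·σ_2 + 2·σ_3 = 6(Δ_2 - Δ_1) = 84
Natural end conditions: σ_0 = σ_3 = 0.
Solving: σ_0 = 0, σ_1 = -678/35, σ_2 = 603/35, σ_3 = 0.
On [-2, 0], p(x) = -6 + 837/70·(x + 2) + 0·(x + 2)² - 113/70·(x + 2)³.
With (x + 2) = 3/2: p(-1/2) = 519/80.

6.4875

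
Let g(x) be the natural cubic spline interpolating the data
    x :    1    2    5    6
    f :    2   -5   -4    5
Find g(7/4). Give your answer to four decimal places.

Write M_i for g''(x_i). With h_i = 1, 3, 1 and divided differences Δ_i = -7, 1/3, 9, the continuity of g' gives the tridiagonal system
  1·M_0 + 8·M_1 + 3·M_2 = 6(Δ_1 - Δ_0) = 44
  3·M_1 + 8·M_2 + 1·M_3 = 6(Δ_2 - Δ_1) = 52
Natural end conditions: M_0 = M_3 = 0.
Forward elimination and back-substitution give M_0 = 0, M_1 = 196/55, M_2 = 284/55, M_3 = 0.
On [1, 2], g(x) = 2 - 1253/165·(x - 1) + 0·(x - 1)² + 98/165·(x - 1)³.
With (x - 1) = 3/4: g(7/4) = -6063/1760.

-3.4449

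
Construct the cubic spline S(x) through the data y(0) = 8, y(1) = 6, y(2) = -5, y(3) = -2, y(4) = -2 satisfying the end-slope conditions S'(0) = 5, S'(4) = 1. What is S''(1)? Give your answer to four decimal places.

Put m_i = S'' at the i-th knot. Here h = (1, 1, 1, 1) and Δ = (-2, -11, 3, 0), so the interior equations h_(i-1)·m_(i-1) + 2(h_(i-1)+h_i)·m_i + h_i·m_(i+1) = 6(Δ_i − Δ_(i-1)) read
  1·m_0 + 4·m_1 + 1·m_2 = 6(Δ_1 - Δ_0) = -54
  1·m_1 + 4·m_2 + 1·m_3 = 6(Δ_2 - Δ_1) = 84
  1·m_2 + 4·m_3 + 1·m_4 = 6(Δ_3 - Δ_2) = -18
Clamped end conditions give two more equations: 2h_0·m_0 + h_0·m_1 = 6(Δ_0 - S'(0)) = -42 and h_3·m_3 + 2h_3·m_4 = 6(S'(4) - Δ_3) = 6.
Forward elimination and back-substitution give m_0 = -85/7, m_1 = -124/7, m_2 = 29, m_3 = -100/7, m_4 = 71/7.

-17.7143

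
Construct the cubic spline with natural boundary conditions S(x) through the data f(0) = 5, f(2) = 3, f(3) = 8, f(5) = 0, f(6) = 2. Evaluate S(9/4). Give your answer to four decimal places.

Put M_i = S'' at the i-th knot. Here h = (2, 1, 2, 1) and Δ = (-1, 5, -4, 2), so the interior equations h_(i-1)·M_(i-1) + 2(h_(i-1)+h_i)·M_i + h_i·M_(i+1) = 6(Δ_i − Δ_(i-1)) read
  2·M_0 + 6·M_1 + 1·M_2 = 6(Δ_1 - Δ_0) = 36
  1·M_1 + 6·M_2 + 2·M_3 = 6(Δ_2 - Δ_1) = -54
  2·M_2 + 6·M_3 + 1·M_4 = 6(Δ_3 - Δ_2) = 36
Natural end conditions: M_0 = M_4 = 0.
Forward elimination and back-substitution give M_0 = 0, M_1 = 258/31, M_2 = -432/31, M_3 = 330/31, M_4 = 0.
On [2, 3], S(x) = 3 + 141/31·(x - 2) + 129/31·(x - 2)² - 115/31·(x - 2)³.
With (x - 2) = 1/4: S(9/4) = 8609/1984.

4.3392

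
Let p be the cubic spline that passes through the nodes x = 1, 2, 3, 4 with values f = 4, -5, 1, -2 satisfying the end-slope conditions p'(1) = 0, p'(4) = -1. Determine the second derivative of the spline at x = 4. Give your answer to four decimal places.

Write m_i for p''(x_i). With h_i = 1, 1, 1 and divided differences Δ_i = -9, 6, -3, the continuity of p' gives the tridiagonal system
  1·m_0 + 4·m_1 + 1·m_2 = 6(Δ_1 - Δ_0) = 90
  1·m_1 + 4·m_2 + 1·m_3 = 6(Δ_2 - Δ_1) = -54
Clamped end conditions give two more equations: 2h_0·m_0 + h_0·m_1 = 6(Δ_0 - p'(1)) = -54 and h_2·m_2 + 2h_2·m_3 = 6(p'(4) - Δ_2) = 12.
Forward elimination and back-substitution give m_0 = -718/15, m_1 = 626/15, m_2 = -436/15, m_3 = 308/15.

20.5333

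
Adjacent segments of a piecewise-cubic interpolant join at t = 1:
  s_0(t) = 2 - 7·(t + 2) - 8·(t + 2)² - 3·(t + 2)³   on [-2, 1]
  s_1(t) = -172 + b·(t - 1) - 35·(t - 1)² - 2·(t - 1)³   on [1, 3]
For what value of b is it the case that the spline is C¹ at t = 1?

-136

s_0'(t) = -7 - 16·(t + 2) - 9·(t + 2)², so s_0'(1) = -136. On the right, s_1'(1) = b, so b = -136.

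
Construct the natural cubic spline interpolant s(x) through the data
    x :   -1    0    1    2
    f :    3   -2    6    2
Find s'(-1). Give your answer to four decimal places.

-9.2667

With M_i denoting the second derivative at x_i, h_i = 1, 1, 1, and Δ_i = (y_(i+1) − y_i)/h_i = -5, 8, -4:
  1·M_0 + 4·M_1 + 1·M_2 = 6(Δ_1 - Δ_0) = 78
  1·M_1 + 4·M_2 + 1·M_3 = 6(Δ_2 - Δ_1) = -72
Natural end conditions: M_0 = M_3 = 0.
Solving the tridiagonal system: M_0 = 0, M_1 = 128/5, M_2 = -122/5, M_3 = 0.
On [-1, 0], s'(x) = b_0 + 2c_0·(x + 1) + 3d_0·(x + 1)² with b_0 = Δ_0 - h_0(2M_0 + M_1)/6 = -139/15, c_0 = M_0/2 = 0, d_0 = (M_1 - M_0)/(6h_0) = 64/15. So s'(-1) = -139/15.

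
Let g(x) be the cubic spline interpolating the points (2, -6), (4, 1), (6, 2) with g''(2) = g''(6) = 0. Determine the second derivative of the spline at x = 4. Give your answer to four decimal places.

Write σ_i for g''(x_i). With h_i = 2, 2 and divided differences Δ_i = 7/2, 1/2, the continuity of g' gives the tridiagonal system
  2·σ_0 + 8·σ_1 + 2·σ_2 = 6(Δ_1 - Δ_0) = -18
Natural end conditions: σ_0 = σ_2 = 0.
Hence σ_0 = 0, σ_1 = -9/4, σ_2 = 0.

-2.2500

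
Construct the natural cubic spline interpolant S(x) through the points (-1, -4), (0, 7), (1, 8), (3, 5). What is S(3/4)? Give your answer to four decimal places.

With M_i denoting the second derivative at x_i, h_i = 1, 1, 2, and Δ_i = (y_(i+1) − y_i)/h_i = 11, 1, -3/2:
  1·M_0 + 4·M_1 + 1·M_2 = 6(Δ_1 - Δ_0) = -60
  1·M_1 + 6·M_2 + 2·M_3 = 6(Δ_2 - Δ_1) = -15
Natural end conditions: M_0 = M_3 = 0.
Solving the tridiagonal system: M_0 = 0, M_1 = -15, M_2 = 0, M_3 = 0.
On [0, 1], S(x) = 7 + 6·x - 15/2·x² + 5/2·x³.
With x = 3/4: S(3/4) = 1067/128.

8.3359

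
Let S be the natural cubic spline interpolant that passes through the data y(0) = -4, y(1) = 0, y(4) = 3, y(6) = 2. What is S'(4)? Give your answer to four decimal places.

-0.3310

Write m_i for S''(x_i). With h_i = 1, 3, 2 and divided differences Δ_i = 4, 1, -1/2, the continuity of S' gives the tridiagonal system
  1·m_0 + 8·m_1 + 3·m_2 = 6(Δ_1 - Δ_0) = -18
  3·m_1 + 10·m_2 + 2·m_3 = 6(Δ_2 - Δ_1) = -9
Natural end conditions: m_0 = m_3 = 0.
Hence m_0 = 0, m_1 = -153/71, m_2 = -18/71, m_3 = 0.
On [4, 6], S'(x) = b_2 + 2c_2·(x - 4) + 3d_2·(x - 4)² with b_2 = Δ_2 - h_2(2m_2 + m_3)/6 = -47/142, c_2 = m_2/2 = -9/71, d_2 = (m_3 - m_2)/(6h_2) = 3/142. So S'(4) = -47/142.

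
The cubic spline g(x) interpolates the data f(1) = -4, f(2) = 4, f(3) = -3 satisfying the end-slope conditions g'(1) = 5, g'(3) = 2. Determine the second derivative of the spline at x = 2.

-42

Put M_i = g'' at the i-th knot. Here h = (1, 1) and Δ = (8, -7), so the interior equations h_(i-1)·M_(i-1) + 2(h_(i-1)+h_i)·M_i + h_i·M_(i+1) = 6(Δ_i − Δ_(i-1)) read
  1·M_0 + 4·M_1 + 1·M_2 = 6(Δ_1 - Δ_0) = -90
Clamped end conditions give two more equations: 2h_0·M_0 + h_0·M_1 = 6(Δ_0 - g'(1)) = 18 and h_1·M_1 + 2h_1·M_2 = 6(g'(3) - Δ_1) = 54.
Solving: M_0 = 30, M_1 = -42, M_2 = 48.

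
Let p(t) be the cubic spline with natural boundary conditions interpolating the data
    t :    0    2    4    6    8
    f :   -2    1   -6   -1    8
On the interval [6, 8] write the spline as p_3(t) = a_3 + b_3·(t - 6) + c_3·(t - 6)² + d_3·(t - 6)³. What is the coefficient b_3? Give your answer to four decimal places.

4.4643

Write σ_i for p''(x_i). With h_i = 2, 2, 2, 2 and divided differences Δ_i = 3/2, -7/2, 5/2, 9/2, the continuity of p' gives the tridiagonal system
  2·σ_0 + 8·σ_1 + 2·σ_2 = 6(Δ_1 - Δ_0) = -30
  2·σ_1 + 8·σ_2 + 2·σ_3 = 6(Δ_2 - Δ_1) = 36
  2·σ_2 + 8·σ_3 + 2·σ_4 = 6(Δ_3 - Δ_2) = 12
Natural end conditions: σ_0 = σ_4 = 0.
Forward elimination and back-substitution give σ_0 = 0, σ_1 = -291/56, σ_2 = 81/14, σ_3 = 3/56, σ_4 = 0.
On [6, 8], with p_3(t) = a_3 + b_3·(t - 6) + c_3·(t - 6)² + d_3·(t - 6)³: c_3 = σ_3/2 = 3/112, d_3 = (σ_4 - σ_3)/(6h_3) = -1/224, b_3 = Δ_3 - h_3(2σ_3 + σ_4)/6 = 125/28.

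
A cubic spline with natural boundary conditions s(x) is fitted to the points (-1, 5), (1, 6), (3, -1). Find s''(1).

Write M_i for s''(x_i). With h_i = 2, 2 and divided differences Δ_i = 1/2, -7/2, the continuity of s' gives the tridiagonal system
  2·M_0 + 8·M_1 + 2·M_2 = 6(Δ_1 - Δ_0) = -24
Natural end conditions: M_0 = M_2 = 0.
Solving: M_0 = 0, M_1 = -3, M_2 = 0.

-3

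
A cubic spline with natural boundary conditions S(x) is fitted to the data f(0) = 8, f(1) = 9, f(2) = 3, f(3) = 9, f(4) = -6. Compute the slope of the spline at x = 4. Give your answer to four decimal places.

Let σ_i = S''(x_i). Step sizes h_i = 1, 1, 1, 1; slopes of the chords Δ_i = (y_(i+1) - y_i)/h_i = 1, -6, 6, -15.
  1·σ_0 + 4·σ_1 + 1·σ_2 = 6(Δ_1 - Δ_0) = -42
  1·σ_1 + 4·σ_2 + 1·σ_3 = 6(Δ_2 - Δ_1) = 72
  1·σ_2 + 4·σ_3 + 1·σ_4 = 6(Δ_3 - Δ_2) = -126
Natural end conditions: σ_0 = σ_4 = 0.
Solving the tridiagonal system: σ_0 = 0, σ_1 = -261/14, σ_2 = 228/7, σ_3 = -555/14, σ_4 = 0.
On [3, 4], S'(x) = b_3 + 2c_3·(x - 3) + 3d_3·(x - 3)² with b_3 = Δ_3 - h_3(2σ_3 + σ_4)/6 = -25/14, c_3 = σ_3/2 = -555/28, d_3 = (σ_4 - σ_3)/(6h_3) = 185/28. So S'(4) = -605/28.

-21.6071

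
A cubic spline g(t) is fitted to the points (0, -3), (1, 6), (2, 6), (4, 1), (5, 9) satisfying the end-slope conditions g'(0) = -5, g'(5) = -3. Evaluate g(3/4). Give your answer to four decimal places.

3.0284

With m_i denoting the second derivative at x_i, h_i = 1, 1, 2, 1, and Δ_i = (y_(i+1) − y_i)/h_i = 9, 0, -5/2, 8:
  1·m_0 + 4·m_1 + 1·m_2 = 6(Δ_1 - Δ_0) = -54
  1·m_1 + 6·m_2 + 2·m_3 = 6(Δ_2 - Δ_1) = -15
  2·m_2 + 6·m_3 + 1·m_4 = 6(Δ_3 - Δ_2) = 63
Clamped end conditions give two more equations: 2h_0·m_0 + h_0·m_1 = 6(Δ_0 - g'(0)) = 84 and h_3·m_3 + 2h_3·m_4 = 6(g'(5) - Δ_3) = -66.
Hence m_0 = 7049/128, m_1 = -1673/64, m_2 = -577/128, m_3 = 611/32, m_4 = -2723/64.
On [0, 1], g(t) = -3 - 5·t + 7049/256·t² - 3465/256·t³.
With t = 3/4: g(3/4) = 49617/16384.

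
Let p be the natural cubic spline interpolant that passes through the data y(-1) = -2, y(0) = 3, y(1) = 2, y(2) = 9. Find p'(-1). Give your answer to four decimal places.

7.1333

Write m_i for p''(x_i). With h_i = 1, 1, 1 and divided differences Δ_i = 5, -1, 7, the continuity of p' gives the tridiagonal system
  1·m_0 + 4·m_1 + 1·m_2 = 6(Δ_1 - Δ_0) = -36
  1·m_1 + 4·m_2 + 1·m_3 = 6(Δ_2 - Δ_1) = 48
Natural end conditions: m_0 = m_3 = 0.
Forward elimination and back-substitution give m_0 = 0, m_1 = -64/5, m_2 = 76/5, m_3 = 0.
On [-1, 0], p'(t) = b_0 + 2c_0·(t + 1) + 3d_0·(t + 1)² with b_0 = Δ_0 - h_0(2m_0 + m_1)/6 = 107/15, c_0 = m_0/2 = 0, d_0 = (m_1 - m_0)/(6h_0) = -32/15. So p'(-1) = 107/15.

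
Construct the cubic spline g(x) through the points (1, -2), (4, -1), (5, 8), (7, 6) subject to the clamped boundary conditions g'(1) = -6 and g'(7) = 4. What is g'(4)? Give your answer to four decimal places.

Put M_i = g'' at the i-th knot. Here h = (3, 1, 2) and Δ = (1/3, 9, -1), so the interior equations h_(i-1)·M_(i-1) + 2(h_(i-1)+h_i)·M_i + h_i·M_(i+1) = 6(Δ_i − Δ_(i-1)) read
  3·M_0 + 8·M_1 + 1·M_2 = 6(Δ_1 - Δ_0) = 52
  1·M_1 + 6·M_2 + 2·M_3 = 6(Δ_2 - Δ_1) = -60
Clamped end conditions give two more equations: 2h_0·M_0 + h_0·M_1 = 6(Δ_0 - g'(1)) = 38 and h_2·M_2 + 2h_2·M_3 = 6(g'(7) - Δ_2) = 30.
Solving the tridiagonal system: M_0 = 53/21, M_1 = 160/21, M_2 = -347/21, M_3 = 331/21.
On [4, 5], g'(x) = b_1 + 2c_1·(x - 4) + 3d_1·(x - 4)² with b_1 = Δ_1 - h_1(2M_1 + M_2)/6 = 129/14, c_1 = M_1/2 = 80/21, d_1 = (M_2 - M_1)/(6h_1) = -169/42. So g'(4) = 129/14.

9.2143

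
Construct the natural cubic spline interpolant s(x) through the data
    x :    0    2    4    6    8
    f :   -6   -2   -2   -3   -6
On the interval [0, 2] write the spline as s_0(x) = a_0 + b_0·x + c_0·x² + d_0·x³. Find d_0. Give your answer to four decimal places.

-0.1295

Let M_i = s''(x_i). Step sizes h_i = 2, 2, 2, 2; slopes of the chords Δ_i = (y_(i+1) - y_i)/h_i = 2, 0, -1/2, -3/2.
  2·M_0 + 8·M_1 + 2·M_2 = 6(Δ_1 - Δ_0) = -12
  2·M_1 + 8·M_2 + 2·M_3 = 6(Δ_2 - Δ_1) = -3
  2·M_2 + 8·M_3 + 2·M_4 = 6(Δ_3 - Δ_2) = -6
Natural end conditions: M_0 = M_4 = 0.
Solving the tridiagonal system: M_0 = 0, M_1 = -87/56, M_2 = 3/14, M_3 = -45/56, M_4 = 0.
On [0, 2], with s_0(x) = a_0 + b_0·x + c_0·x² + d_0·x³: c_0 = M_0/2 = 0, d_0 = (M_1 - M_0)/(6h_0) = -29/224, b_0 = Δ_0 - h_0(2M_0 + M_1)/6 = 141/56.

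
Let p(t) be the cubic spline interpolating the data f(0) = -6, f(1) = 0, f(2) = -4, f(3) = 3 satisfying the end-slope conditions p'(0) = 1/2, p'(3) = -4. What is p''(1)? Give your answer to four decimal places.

-32.6000

Put σ_i = p'' at the i-th knot. Here h = (1, 1, 1) and Δ = (6, -4, 7), so the interior equations h_(i-1)·σ_(i-1) + 2(h_(i-1)+h_i)·σ_i + h_i·σ_(i+1) = 6(Δ_i − Δ_(i-1)) read
  1·σ_0 + 4·σ_1 + 1·σ_2 = 6(Δ_1 - Δ_0) = -60
  1·σ_1 + 4·σ_2 + 1·σ_3 = 6(Δ_2 - Δ_1) = 66
Clamped end conditions give two more equations: 2h_0·σ_0 + h_0·σ_1 = 6(Δ_0 - p'(0)) = 33 and h_2·σ_2 + 2h_2·σ_3 = 6(p'(3) - Δ_2) = -66.
Hence σ_0 = 164/5, σ_1 = -163/5, σ_2 = 188/5, σ_3 = -259/5.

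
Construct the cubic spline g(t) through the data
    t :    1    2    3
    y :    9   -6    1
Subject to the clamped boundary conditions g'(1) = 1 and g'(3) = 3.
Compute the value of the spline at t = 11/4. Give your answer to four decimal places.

Let M_i = g''(x_i). Step sizes h_i = 1, 1; slopes of the chords Δ_i = (y_(i+1) - y_i)/h_i = -15, 7.
  1·M_0 + 4·M_1 + 1·M_2 = 6(Δ_1 - Δ_0) = 132
Clamped end conditions give two more equations: 2h_0·M_0 + h_0·M_1 = 6(Δ_0 - g'(1)) = -96 and h_1·M_1 + 2h_1·M_2 = 6(g'(3) - Δ_1) = -24.
Solving the tridiagonal system: M_0 = -80, M_1 = 64, M_2 = -44.
On [2, 3], g(t) = -6 - 7·(t - 2) + 32·(t - 2)² - 18·(t - 2)³.
With (t - 2) = 3/4: g(11/4) = -27/32.

-0.8438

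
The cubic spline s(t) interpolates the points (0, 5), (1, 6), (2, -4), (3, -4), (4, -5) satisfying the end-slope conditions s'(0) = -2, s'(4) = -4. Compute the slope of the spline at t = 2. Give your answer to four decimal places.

-6.8571

With M_i denoting the second derivative at x_i, h_i = 1, 1, 1, 1, and Δ_i = (y_(i+1) − y_i)/h_i = 1, -10, 0, -1:
  1·M_0 + 4·M_1 + 1·M_2 = 6(Δ_1 - Δ_0) = -66
  1·M_1 + 4·M_2 + 1·M_3 = 6(Δ_2 - Δ_1) = 60
  1·M_2 + 4·M_3 + 1·M_4 = 6(Δ_3 - Δ_2) = -6
Clamped end conditions give two more equations: 2h_0·M_0 + h_0·M_1 = 6(Δ_0 - s'(0)) = 18 and h_3·M_3 + 2h_3·M_4 = 6(s'(4) - Δ_3) = -18.
Hence M_0 = 323/14, M_1 = -197/7, M_2 = 47/2, M_3 = -41/7, M_4 = -85/14.
On [2, 3], s'(t) = b_2 + 2c_2·(t - 2) + 3d_2·(t - 2)² with b_2 = Δ_2 - h_2(2M_2 + M_3)/6 = -48/7, c_2 = M_2/2 = 47/4, d_2 = (M_3 - M_2)/(6h_2) = -137/28. So s'(2) = -48/7.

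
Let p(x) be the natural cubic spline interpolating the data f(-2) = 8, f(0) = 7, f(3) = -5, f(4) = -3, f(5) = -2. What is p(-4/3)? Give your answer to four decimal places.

Let M_i = p''(x_i). Step sizes h_i = 2, 3, 1, 1; slopes of the chords Δ_i = (y_(i+1) - y_i)/h_i = -1/2, -4, 2, 1.
  2·M_0 + 10·M_1 + 3·M_2 = 6(Δ_1 - Δ_0) = -21
  3·M_1 + 8·M_2 + 1·M_3 = 6(Δ_2 - Δ_1) = 36
  1·M_2 + 4·M_3 + 1·M_4 = 6(Δ_3 - Δ_2) = -6
Natural end conditions: M_0 = M_4 = 0.
Solving: M_0 = 0, M_1 = -1101/274, M_2 = 876/137, M_3 = -849/274, M_4 = 0.
On [-2, 0], p(x) = 8 + 115/137·(x + 2) + 0·(x + 2)² - 367/1096·(x + 2)³.
With (x + 2) = 2/3: p(-4/3) = 31295/3699.

8.4604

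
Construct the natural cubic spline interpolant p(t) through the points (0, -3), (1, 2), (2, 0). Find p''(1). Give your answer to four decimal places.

-10.5000

Let m_i = p''(x_i). Step sizes h_i = 1, 1; slopes of the chords Δ_i = (y_(i+1) - y_i)/h_i = 5, -2.
  1·m_0 + 4·m_1 + 1·m_2 = 6(Δ_1 - Δ_0) = -42
Natural end conditions: m_0 = m_2 = 0.
Solving the tridiagonal system: m_0 = 0, m_1 = -21/2, m_2 = 0.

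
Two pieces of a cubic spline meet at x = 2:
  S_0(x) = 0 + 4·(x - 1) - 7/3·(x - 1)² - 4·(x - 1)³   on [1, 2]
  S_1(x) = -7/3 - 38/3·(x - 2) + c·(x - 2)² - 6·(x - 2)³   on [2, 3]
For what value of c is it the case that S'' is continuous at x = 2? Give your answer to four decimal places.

-14.3333

S_0''(x) = -14/3 - 24·(x - 1), so S_0''(2) = -86/3. On the right, S_1''(2) = 2c, so c = -43/3.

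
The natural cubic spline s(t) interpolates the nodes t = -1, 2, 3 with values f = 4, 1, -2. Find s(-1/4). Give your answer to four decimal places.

3.7773

Write M_i for s''(x_i). With h_i = 3, 1 and divided differences Δ_i = -1, -3, the continuity of s' gives the tridiagonal system
  3·M_0 + 8·M_1 + 1·M_2 = 6(Δ_1 - Δ_0) = -12
Natural end conditions: M_0 = M_2 = 0.
Solving: M_0 = 0, M_1 = -3/2, M_2 = 0.
On [-1, 2], s(t) = 4 - 1/4·(t + 1) + 0·(t + 1)² - 1/12·(t + 1)³.
With (t + 1) = 3/4: s(-1/4) = 967/256.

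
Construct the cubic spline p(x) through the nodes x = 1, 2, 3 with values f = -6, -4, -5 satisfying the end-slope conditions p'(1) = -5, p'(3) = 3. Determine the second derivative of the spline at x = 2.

-17

Put m_i = p'' at the i-th knot. Here h = (1, 1) and Δ = (2, -1), so the interior equations h_(i-1)·m_(i-1) + 2(h_(i-1)+h_i)·m_i + h_i·m_(i+1) = 6(Δ_i − Δ_(i-1)) read
  1·m_0 + 4·m_1 + 1·m_2 = 6(Δ_1 - Δ_0) = -18
Clamped end conditions give two more equations: 2h_0·m_0 + h_0·m_1 = 6(Δ_0 - p'(1)) = 42 and h_1·m_1 + 2h_1·m_2 = 6(p'(3) - Δ_1) = 24.
Solving the tridiagonal system: m_0 = 59/2, m_1 = -17, m_2 = 41/2.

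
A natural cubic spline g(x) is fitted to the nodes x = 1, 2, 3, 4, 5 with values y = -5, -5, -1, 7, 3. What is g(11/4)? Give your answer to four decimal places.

Write M_i for g''(x_i). With h_i = 1, 1, 1, 1 and divided differences Δ_i = 0, 4, 8, -4, the continuity of g' gives the tridiagonal system
  1·M_0 + 4·M_1 + 1·M_2 = 6(Δ_1 - Δ_0) = 24
  1·M_1 + 4·M_2 + 1·M_3 = 6(Δ_2 - Δ_1) = 24
  1·M_2 + 4·M_3 + 1·M_4 = 6(Δ_3 - Δ_2) = -72
Natural end conditions: M_0 = M_4 = 0.
Hence M_0 = 0, M_1 = 24/7, M_2 = 72/7, M_3 = -144/7, M_4 = 0.
On [2, 3], g(x) = -5 + 8/7·(x - 2) + 12/7·(x - 2)² + 8/7·(x - 2)³.
With (x - 2) = 3/4: g(11/4) = -151/56.

-2.6964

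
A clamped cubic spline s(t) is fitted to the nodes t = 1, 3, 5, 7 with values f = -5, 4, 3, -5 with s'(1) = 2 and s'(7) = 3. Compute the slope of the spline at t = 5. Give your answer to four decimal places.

Put M_i = s'' at the i-th knot. Here h = (2, 2, 2) and Δ = (9/2, -1/2, -4), so the interior equations h_(i-1)·M_(i-1) + 2(h_(i-1)+h_i)·M_i + h_i·M_(i+1) = 6(Δ_i − Δ_(i-1)) read
  2·M_0 + 8·M_1 + 2·M_2 = 6(Δ_1 - Δ_0) = -30
  2·M_1 + 8·M_2 + 2·M_3 = 6(Δ_2 - Δ_1) = -21
Clamped end conditions give two more equations: 2h_0·M_0 + h_0·M_1 = 6(Δ_0 - s'(1)) = 15 and h_2·M_2 + 2h_2·M_3 = 6(s'(7) - Δ_2) = 42.
Hence M_0 = 86/15, M_1 = -119/30, M_2 = -73/15, M_3 = 194/15.
On [5, 7], s'(t) = b_2 + 2c_2·(t - 5) + 3d_2·(t - 5)² with b_2 = Δ_2 - h_2(2M_2 + M_3)/6 = -76/15, c_2 = M_2/2 = -73/30, d_2 = (M_3 - M_2)/(6h_2) = 89/60. So s'(5) = -76/15.

-5.0667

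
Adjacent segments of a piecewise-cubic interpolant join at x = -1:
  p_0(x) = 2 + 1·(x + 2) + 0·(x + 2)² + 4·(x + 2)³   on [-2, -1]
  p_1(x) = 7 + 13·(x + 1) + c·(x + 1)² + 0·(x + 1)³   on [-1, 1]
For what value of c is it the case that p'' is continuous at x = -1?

p_0''(x) = 0 + 24·(x + 2), so p_0''(-1) = 24. On the right, p_1''(-1) = 2c, so c = 12.

12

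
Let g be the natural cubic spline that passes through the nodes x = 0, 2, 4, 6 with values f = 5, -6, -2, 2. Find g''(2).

6

Let M_i = g''(x_i). Step sizes h_i = 2, 2, 2; slopes of the chords Δ_i = (y_(i+1) - y_i)/h_i = -11/2, 2, 2.
  2·M_0 + 8·M_1 + 2·M_2 = 6(Δ_1 - Δ_0) = 45
  2·M_1 + 8·M_2 + 2·M_3 = 6(Δ_2 - Δ_1) = 0
Natural end conditions: M_0 = M_3 = 0.
Solving: M_0 = 0, M_1 = 6, M_2 = -3/2, M_3 = 0.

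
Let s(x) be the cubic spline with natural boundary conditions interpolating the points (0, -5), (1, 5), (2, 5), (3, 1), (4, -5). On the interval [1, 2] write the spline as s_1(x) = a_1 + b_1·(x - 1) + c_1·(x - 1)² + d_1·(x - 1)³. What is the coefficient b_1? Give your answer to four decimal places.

5.1429

Write M_i for s''(x_i). With h_i = 1, 1, 1, 1 and divided differences Δ_i = 10, 0, -4, -6, the continuity of s' gives the tridiagonal system
  1·M_0 + 4·M_1 + 1·M_2 = 6(Δ_1 - Δ_0) = -60
  1·M_1 + 4·M_2 + 1·M_3 = 6(Δ_2 - Δ_1) = -24
  1·M_2 + 4·M_3 + 1·M_4 = 6(Δ_3 - Δ_2) = -12
Natural end conditions: M_0 = M_4 = 0.
Solving: M_0 = 0, M_1 = -102/7, M_2 = -12/7, M_3 = -18/7, M_4 = 0.
On [1, 2], with s_1(x) = a_1 + b_1·(x - 1) + c_1·(x - 1)² + d_1·(x - 1)³: c_1 = M_1/2 = -51/7, d_1 = (M_2 - M_1)/(6h_1) = 15/7, b_1 = Δ_1 - h_1(2M_1 + M_2)/6 = 36/7.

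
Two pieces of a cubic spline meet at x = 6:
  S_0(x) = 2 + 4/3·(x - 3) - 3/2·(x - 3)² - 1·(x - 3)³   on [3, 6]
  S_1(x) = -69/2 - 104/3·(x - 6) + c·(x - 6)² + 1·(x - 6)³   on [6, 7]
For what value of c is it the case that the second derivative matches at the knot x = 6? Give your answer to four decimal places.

S_0''(x) = -3 - 6·(x - 3), so S_0''(6) = -21. On the right, S_1''(6) = 2c, so c = -21/2.

-10.5000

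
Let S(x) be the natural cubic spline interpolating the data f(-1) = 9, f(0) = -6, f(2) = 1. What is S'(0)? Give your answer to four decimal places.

Write M_i for S''(x_i). With h_i = 1, 2 and divided differences Δ_i = -15, 7/2, the continuity of S' gives the tridiagonal system
  1·M_0 + 6·M_1 + 2·M_2 = 6(Δ_1 - Δ_0) = 111
Natural end conditions: M_0 = M_2 = 0.
Forward elimination and back-substitution give M_0 = 0, M_1 = 37/2, M_2 = 0.
On [0, 2], S'(x) = b_1 + 2c_1·x + 3d_1·x² with b_1 = Δ_1 - h_1(2M_1 + M_2)/6 = -53/6, c_1 = M_1/2 = 37/4, d_1 = (M_2 - M_1)/(6h_1) = -37/24. So S'(0) = -53/6.

-8.8333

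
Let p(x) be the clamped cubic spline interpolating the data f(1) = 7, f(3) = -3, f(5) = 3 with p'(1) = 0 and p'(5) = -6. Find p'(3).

Write M_i for p''(x_i). With h_i = 2, 2 and divided differences Δ_i = -5, 3, the continuity of p' gives the tridiagonal system
  2·M_0 + 8·M_1 + 2·M_2 = 6(Δ_1 - Δ_0) = 48
Clamped end conditions give two more equations: 2h_0·M_0 + h_0·M_1 = 6(Δ_0 - p'(1)) = -30 and h_1·M_1 + 2h_1·M_2 = 6(p'(5) - Δ_1) = -54.
Solving the tridiagonal system: M_0 = -15, M_1 = 15, M_2 = -21.
On [3, 5], p'(x) = b_1 + 2c_1·(x - 3) + 3d_1·(x - 3)² with b_1 = Δ_1 - h_1(2M_1 + M_2)/6 = 0, c_1 = M_1/2 = 15/2, d_1 = (M_2 - M_1)/(6h_1) = -3. So p'(3) = 0.

0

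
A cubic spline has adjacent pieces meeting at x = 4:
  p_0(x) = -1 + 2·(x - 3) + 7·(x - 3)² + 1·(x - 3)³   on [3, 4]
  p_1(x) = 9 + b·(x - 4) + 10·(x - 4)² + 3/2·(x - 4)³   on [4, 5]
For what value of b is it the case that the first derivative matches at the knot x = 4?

p_0'(x) = 2 + 14·(x - 3) + 3·(x - 3)², so p_0'(4) = 19. On the right, p_1'(4) = b, so b = 19.

19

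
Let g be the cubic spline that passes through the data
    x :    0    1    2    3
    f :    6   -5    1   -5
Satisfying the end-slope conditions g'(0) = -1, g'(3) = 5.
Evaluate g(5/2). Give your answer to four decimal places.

-2.6750

Let M_i = g''(x_i). Step sizes h_i = 1, 1, 1; slopes of the chords Δ_i = (y_(i+1) - y_i)/h_i = -11, 6, -6.
  1·M_0 + 4·M_1 + 1·M_2 = 6(Δ_1 - Δ_0) = 102
  1·M_1 + 4·M_2 + 1·M_3 = 6(Δ_2 - Δ_1) = -72
Clamped end conditions give two more equations: 2h_0·M_0 + h_0·M_1 = 6(Δ_0 - g'(0)) = -60 and h_2·M_2 + 2h_2·M_3 = 6(g'(3) - Δ_2) = 66.
Forward elimination and back-substitution give M_0 = -276/5, M_1 = 252/5, M_2 = -222/5, M_3 = 276/5.
On [2, 3], g(x) = 1 - 2/5·(x - 2) - 111/5·(x - 2)² + 83/5·(x - 2)³.
With (x - 2) = 1/2: g(5/2) = -107/40.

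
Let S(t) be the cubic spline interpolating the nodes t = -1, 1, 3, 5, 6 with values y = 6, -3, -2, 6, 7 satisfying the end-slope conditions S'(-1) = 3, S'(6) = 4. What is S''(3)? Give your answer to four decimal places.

Write m_i for S''(x_i). With h_i = 2, 2, 2, 1 and divided differences Δ_i = -9/2, 1/2, 4, 1, the continuity of S' gives the tridiagonal system
  2·m_0 + 8·m_1 + 2·m_2 = 6(Δ_1 - Δ_0) = 30
  2·m_1 + 8·m_2 + 2·m_3 = 6(Δ_2 - Δ_1) = 21
  2·m_2 + 6·m_3 + 1·m_4 = 6(Δ_3 - Δ_2) = -18
Clamped end conditions give two more equations: 2h_0·m_0 + h_0·m_1 = 6(Δ_0 - S'(-1)) = -45 and h_3·m_3 + 2h_3·m_4 = 6(S'(6) - Δ_3) = 18.
Forward elimination and back-substitution give m_0 = -1261/86, m_1 = 587/86, m_2 = 203/86, m_3 = -248/43, m_4 = 511/43.

2.3605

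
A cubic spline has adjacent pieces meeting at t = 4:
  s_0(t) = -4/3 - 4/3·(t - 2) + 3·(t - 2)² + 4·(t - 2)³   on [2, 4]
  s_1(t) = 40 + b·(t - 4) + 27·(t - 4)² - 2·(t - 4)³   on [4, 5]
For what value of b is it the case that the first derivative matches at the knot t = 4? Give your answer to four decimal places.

58.6667

s_0'(t) = -4/3 + 6·(t - 2) + 12·(t - 2)², so s_0'(4) = 176/3. On the right, s_1'(4) = b, so b = 176/3.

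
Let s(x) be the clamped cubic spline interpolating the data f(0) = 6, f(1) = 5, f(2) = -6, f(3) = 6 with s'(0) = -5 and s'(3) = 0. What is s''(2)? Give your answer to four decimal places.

Let M_i = s''(x_i). Step sizes h_i = 1, 1, 1; slopes of the chords Δ_i = (y_(i+1) - y_i)/h_i = -1, -11, 12.
  1·M_0 + 4·M_1 + 1·M_2 = 6(Δ_1 - Δ_0) = -60
  1·M_1 + 4·M_2 + 1·M_3 = 6(Δ_2 - Δ_1) = 138
Clamped end conditions give two more equations: 2h_0·M_0 + h_0·M_1 = 6(Δ_0 - s'(0)) = 24 and h_2·M_2 + 2h_2·M_3 = 6(s'(3) - Δ_2) = -72.
Hence M_0 = 464/15, M_1 = -568/15, M_2 = 908/15, M_3 = -994/15.

60.5333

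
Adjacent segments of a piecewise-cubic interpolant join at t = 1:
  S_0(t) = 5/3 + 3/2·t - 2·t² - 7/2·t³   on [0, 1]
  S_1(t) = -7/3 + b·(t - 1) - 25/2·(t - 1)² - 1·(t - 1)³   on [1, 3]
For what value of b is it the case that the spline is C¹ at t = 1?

-13

S_0'(t) = 3/2 - 4·t - 21/2·t², so S_0'(1) = -13. On the right, S_1'(1) = b, so b = -13.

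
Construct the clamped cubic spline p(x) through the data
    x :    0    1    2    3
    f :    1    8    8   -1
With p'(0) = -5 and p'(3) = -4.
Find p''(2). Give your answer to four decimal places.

-14.5333

With σ_i denoting the second derivative at x_i, h_i = 1, 1, 1, and Δ_i = (y_(i+1) − y_i)/h_i = 7, 0, -9:
  1·σ_0 + 4·σ_1 + 1·σ_2 = 6(Δ_1 - Δ_0) = -42
  1·σ_1 + 4·σ_2 + 1·σ_3 = 6(Δ_2 - Δ_1) = -54
Clamped end conditions give two more equations: 2h_0·σ_0 + h_0·σ_1 = 6(Δ_0 - p'(0)) = 72 and h_2·σ_2 + 2h_2·σ_3 = 6(p'(3) - Δ_2) = 30.
Forward elimination and back-substitution give σ_0 = 676/15, σ_1 = -272/15, σ_2 = -218/15, σ_3 = 334/15.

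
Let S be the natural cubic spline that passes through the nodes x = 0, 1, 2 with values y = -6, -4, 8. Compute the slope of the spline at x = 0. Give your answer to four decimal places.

-0.5000

Put M_i = S'' at the i-th knot. Here h = (1, 1) and Δ = (2, 12), so the interior equations h_(i-1)·M_(i-1) + 2(h_(i-1)+h_i)·M_i + h_i·M_(i+1) = 6(Δ_i − Δ_(i-1)) read
  1·M_0 + 4·M_1 + 1·M_2 = 6(Δ_1 - Δ_0) = 60
Natural end conditions: M_0 = M_2 = 0.
Solving the tridiagonal system: M_0 = 0, M_1 = 15, M_2 = 0.
On [0, 1], S'(x) = b_0 + 2c_0·x + 3d_0·x² with b_0 = Δ_0 - h_0(2M_0 + M_1)/6 = -1/2, c_0 = M_0/2 = 0, d_0 = (M_1 - M_0)/(6h_0) = 5/2. So S'(0) = -1/2.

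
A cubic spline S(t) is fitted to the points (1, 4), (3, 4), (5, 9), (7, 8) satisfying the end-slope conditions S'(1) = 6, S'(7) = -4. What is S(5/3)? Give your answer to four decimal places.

5.8173

With σ_i denoting the second derivative at x_i, h_i = 2, 2, 2, and Δ_i = (y_(i+1) − y_i)/h_i = 0, 5/2, -1/2:
  2·σ_0 + 8·σ_1 + 2·σ_2 = 6(Δ_1 - Δ_0) = 15
  2·σ_1 + 8·σ_2 + 2·σ_3 = 6(Δ_2 - Δ_1) = -18
Clamped end conditions give two more equations: 2h_0·σ_0 + h_0·σ_1 = 6(Δ_0 - S'(1)) = -36 and h_2·σ_2 + 2h_2·σ_3 = 6(S'(7) - Δ_2) = -21.
Hence σ_0 = -176/15, σ_1 = 82/15, σ_2 = -79/30, σ_3 = -59/15.
On [1, 3], S(t) = 4 + 6·(t - 1) - 88/15·(t - 1)² + 43/30·(t - 1)³.
With (t - 1) = 2/3: S(5/3) = 2356/405.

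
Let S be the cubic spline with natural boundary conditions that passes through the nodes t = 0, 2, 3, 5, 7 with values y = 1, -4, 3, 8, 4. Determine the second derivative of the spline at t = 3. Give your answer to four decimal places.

-5.5781

With m_i denoting the second derivative at x_i, h_i = 2, 1, 2, 2, and Δ_i = (y_(i+1) − y_i)/h_i = -5/2, 7, 5/2, -2:
  2·m_0 + 6·m_1 + 1·m_2 = 6(Δ_1 - Δ_0) = 57
  1·m_1 + 6·m_2 + 2·m_3 = 6(Δ_2 - Δ_1) = -27
  2·m_2 + 8·m_3 + 2·m_4 = 6(Δ_3 - Δ_2) = -27
Natural end conditions: m_0 = m_4 = 0.
Hence m_0 = 0, m_1 = 1335/128, m_2 = -357/64, m_3 = -507/256, m_4 = 0.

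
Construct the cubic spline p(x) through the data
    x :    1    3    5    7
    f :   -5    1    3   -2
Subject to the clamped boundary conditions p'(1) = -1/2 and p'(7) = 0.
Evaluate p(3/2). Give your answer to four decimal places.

-4.5438

Put σ_i = p'' at the i-th knot. Here h = (2, 2, 2) and Δ = (3, 1, -5/2), so the interior equations h_(i-1)·σ_(i-1) + 2(h_(i-1)+h_i)·σ_i + h_i·σ_(i+1) = 6(Δ_i − Δ_(i-1)) read
  2·σ_0 + 8·σ_1 + 2·σ_2 = 6(Δ_1 - Δ_0) = -12
  2·σ_1 + 8·σ_2 + 2·σ_3 = 6(Δ_2 - Δ_1) = -21
Clamped end conditions give two more equations: 2h_0·σ_0 + h_0·σ_1 = 6(Δ_0 - p'(1)) = 21 and h_2·σ_2 + 2h_2·σ_3 = 6(p'(7) - Δ_2) = 15.
Solving the tridiagonal system: σ_0 = 191/30, σ_1 = -67/30, σ_2 = -103/30, σ_3 = 82/15.
On [1, 3], p(x) = -5 - 1/2·(x - 1) + 191/60·(x - 1)² - 43/60·(x - 1)³.
With (x - 1) = 1/2: p(3/2) = -727/160.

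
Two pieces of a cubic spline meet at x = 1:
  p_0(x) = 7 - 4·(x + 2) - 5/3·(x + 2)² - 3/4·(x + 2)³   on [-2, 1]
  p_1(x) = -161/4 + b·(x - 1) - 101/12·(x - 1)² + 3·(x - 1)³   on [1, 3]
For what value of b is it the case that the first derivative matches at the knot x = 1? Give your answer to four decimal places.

p_0'(x) = -4 - 10/3·(x + 2) - 9/4·(x + 2)², so p_0'(1) = -137/4. On the right, p_1'(1) = b, so b = -137/4.

-34.2500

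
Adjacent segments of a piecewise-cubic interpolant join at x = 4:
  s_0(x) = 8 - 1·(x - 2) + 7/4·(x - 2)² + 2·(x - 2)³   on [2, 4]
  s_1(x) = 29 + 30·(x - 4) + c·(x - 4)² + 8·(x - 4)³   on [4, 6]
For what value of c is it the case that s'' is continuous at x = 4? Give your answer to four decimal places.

13.7500

s_0''(x) = 7/2 + 12·(x - 2), so s_0''(4) = 55/2. On the right, s_1''(4) = 2c, so c = 55/4.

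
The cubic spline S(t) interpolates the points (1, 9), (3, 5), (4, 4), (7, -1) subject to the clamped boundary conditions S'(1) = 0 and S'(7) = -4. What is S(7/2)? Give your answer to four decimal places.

Write σ_i for S''(x_i). With h_i = 2, 1, 3 and divided differences Δ_i = -2, -1, -5/3, the continuity of S' gives the tridiagonal system
  2·σ_0 + 6·σ_1 + 1·σ_2 = 6(Δ_1 - Δ_0) = 6
  1·σ_1 + 8·σ_2 + 3·σ_3 = 6(Δ_2 - Δ_1) = -4
Clamped end conditions give two more equations: 2h_0·σ_0 + h_0·σ_1 = 6(Δ_0 - S'(1)) = -12 and h_2·σ_2 + 2h_2·σ_3 = 6(S'(7) - Δ_2) = -14.
Hence σ_0 = -88/21, σ_1 = 50/21, σ_2 = 2/21, σ_3 = -50/21.
On [3, 4], S(t) = 5 - 38/21·(t - 3) + 25/21·(t - 3)² - 8/21·(t - 3)³.
With (t - 3) = 1/2: S(7/2) = 365/84.

4.3452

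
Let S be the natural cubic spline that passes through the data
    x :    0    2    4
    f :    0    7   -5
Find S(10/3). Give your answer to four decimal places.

With M_i denoting the second derivative at x_i, h_i = 2, 2, and Δ_i = (y_(i+1) − y_i)/h_i = 7/2, -6:
  2·M_0 + 8·M_1 + 2·M_2 = 6(Δ_1 - Δ_0) = -57
Natural end conditions: M_0 = M_2 = 0.
Forward elimination and back-substitution give M_0 = 0, M_1 = -57/8, M_2 = 0.
On [2, 4], S(x) = 7 - 5/4·(x - 2) - 57/16·(x - 2)² + 19/32·(x - 2)³.
With (x - 2) = 4/3: S(10/3) = 11/27.

0.4074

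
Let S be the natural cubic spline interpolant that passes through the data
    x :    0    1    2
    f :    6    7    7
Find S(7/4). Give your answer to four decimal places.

7.0586

Let M_i = S''(x_i). Step sizes h_i = 1, 1; slopes of the chords Δ_i = (y_(i+1) - y_i)/h_i = 1, 0.
  1·M_0 + 4·M_1 + 1·M_2 = 6(Δ_1 - Δ_0) = -6
Natural end conditions: M_0 = M_2 = 0.
Solving the tridiagonal system: M_0 = 0, M_1 = -3/2, M_2 = 0.
On [1, 2], S(x) = 7 + 1/2·(x - 1) - 3/4·(x - 1)² + 1/4·(x - 1)³.
With (x - 1) = 3/4: S(7/4) = 1807/256.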